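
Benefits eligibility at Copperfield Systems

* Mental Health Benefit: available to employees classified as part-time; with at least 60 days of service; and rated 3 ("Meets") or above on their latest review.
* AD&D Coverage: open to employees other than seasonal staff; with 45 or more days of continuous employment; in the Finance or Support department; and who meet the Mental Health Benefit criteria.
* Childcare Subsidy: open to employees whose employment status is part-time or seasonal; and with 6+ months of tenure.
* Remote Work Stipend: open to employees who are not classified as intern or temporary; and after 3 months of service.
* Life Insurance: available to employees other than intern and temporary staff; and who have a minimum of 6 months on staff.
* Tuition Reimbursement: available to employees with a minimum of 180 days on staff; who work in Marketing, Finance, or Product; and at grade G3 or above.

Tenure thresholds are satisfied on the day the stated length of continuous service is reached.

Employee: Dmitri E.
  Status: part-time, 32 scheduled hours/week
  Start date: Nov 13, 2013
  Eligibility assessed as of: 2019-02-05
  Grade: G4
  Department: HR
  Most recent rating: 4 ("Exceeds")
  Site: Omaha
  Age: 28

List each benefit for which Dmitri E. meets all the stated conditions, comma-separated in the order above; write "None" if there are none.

Service from Nov 13, 2013 to 2019-02-05: 1910 days.
Mental Health Benefit — status part-time ✓; service 1910 days ≥ 60 days ✓; rating 4 ≥ 3 ✓ → eligible.
AD&D Coverage — status part-time ✓ (not excluded); service 1910 days ≥ 45 days ✓; dept HR ✗ → not eligible.
Childcare Subsidy — status part-time ✓; service 1910 days ≥ 6 months (≈180 days) ✓ → eligible.
Remote Work Stipend — status part-time ✓ (not excluded); service 1910 days ≥ 3 months (≈90 days) ✓ → eligible.
Life Insurance — status part-time ✓ (not excluded); service 1910 days ≥ 6 months (≈180 days) ✓ → eligible.
Tuition Reimbursement — service 1910 days ≥ 180 days ✓; dept HR ✗ → not eligible.

Mental Health Benefit, Childcare Subsidy, Remote Work Stipend, Life Insurance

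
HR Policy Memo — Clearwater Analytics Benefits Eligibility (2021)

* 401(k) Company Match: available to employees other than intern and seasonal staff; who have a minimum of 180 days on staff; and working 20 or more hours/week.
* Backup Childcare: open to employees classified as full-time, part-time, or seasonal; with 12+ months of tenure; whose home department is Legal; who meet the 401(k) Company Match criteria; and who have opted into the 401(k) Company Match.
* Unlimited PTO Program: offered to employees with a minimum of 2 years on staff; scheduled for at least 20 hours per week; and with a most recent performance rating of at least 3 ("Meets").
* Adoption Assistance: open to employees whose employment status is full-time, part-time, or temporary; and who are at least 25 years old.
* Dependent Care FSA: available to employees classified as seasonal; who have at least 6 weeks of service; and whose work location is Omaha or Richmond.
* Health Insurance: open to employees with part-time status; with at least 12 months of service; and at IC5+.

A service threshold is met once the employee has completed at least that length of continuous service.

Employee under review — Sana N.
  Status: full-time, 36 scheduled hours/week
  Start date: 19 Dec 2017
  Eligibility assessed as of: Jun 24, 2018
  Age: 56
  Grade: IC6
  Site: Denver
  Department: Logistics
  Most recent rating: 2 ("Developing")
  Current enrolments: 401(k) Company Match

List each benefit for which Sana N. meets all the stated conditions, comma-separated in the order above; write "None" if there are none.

401(k) Company Match, Adoption Assistance

Service from 19 Dec 2017 to Jun 24, 2018: 187 days.
401(k) Company Match — status full-time ✓ (not excluded); service 187 days ≥ 180 days ✓; 36 hrs/wk ≥ 20 ✓ → eligible.
Backup Childcare — status full-time ✓; service 187 days < 12 months (≈360 days) ✗ → not eligible.
Unlimited PTO Program — service 187 days < 2 years (≈730 days) ✗ → not eligible.
Adoption Assistance — status full-time ✓; age 56 ≥ 25 ✓ → eligible.
Dependent Care FSA — status full-time ✗ (requires seasonal) → not eligible.
Health Insurance — status full-time ✗ (requires part-time) → not eligible.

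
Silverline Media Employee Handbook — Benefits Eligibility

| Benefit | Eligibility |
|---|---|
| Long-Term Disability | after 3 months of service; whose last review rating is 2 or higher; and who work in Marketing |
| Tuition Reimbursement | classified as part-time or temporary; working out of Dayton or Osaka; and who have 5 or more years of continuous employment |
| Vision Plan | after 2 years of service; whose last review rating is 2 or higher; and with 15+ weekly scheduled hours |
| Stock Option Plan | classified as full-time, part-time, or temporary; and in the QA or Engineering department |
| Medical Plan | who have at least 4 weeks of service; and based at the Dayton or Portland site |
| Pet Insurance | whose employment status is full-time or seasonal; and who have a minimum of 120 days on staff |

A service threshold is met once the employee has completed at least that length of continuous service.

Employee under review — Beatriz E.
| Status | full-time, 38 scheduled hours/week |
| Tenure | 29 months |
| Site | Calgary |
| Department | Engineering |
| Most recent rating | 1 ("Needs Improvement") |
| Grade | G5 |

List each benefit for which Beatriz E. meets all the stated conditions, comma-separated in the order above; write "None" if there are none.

Stock Option Plan, Pet Insurance

Long-Term Disability — service 29 months ≥ 3 months ✓; rating 1 < 2 ✗ → not eligible.
Tuition Reimbursement — status full-time ✗ (requires part-time or temporary) → not eligible.
Vision Plan — service 29 months ≥ 2 years (≈730 days) ✓; rating 1 < 2 ✗ → not eligible.
Stock Option Plan — status full-time ✓; dept Engineering ✓ → eligible.
Medical Plan — service 29 months ≥ 4 weeks (≈28 days) ✓; site Calgary ✗ (not Dayton or Portland) → not eligible.
Pet Insurance — status full-time ✓; service 29 months ≥ 120 days ✓ → eligible.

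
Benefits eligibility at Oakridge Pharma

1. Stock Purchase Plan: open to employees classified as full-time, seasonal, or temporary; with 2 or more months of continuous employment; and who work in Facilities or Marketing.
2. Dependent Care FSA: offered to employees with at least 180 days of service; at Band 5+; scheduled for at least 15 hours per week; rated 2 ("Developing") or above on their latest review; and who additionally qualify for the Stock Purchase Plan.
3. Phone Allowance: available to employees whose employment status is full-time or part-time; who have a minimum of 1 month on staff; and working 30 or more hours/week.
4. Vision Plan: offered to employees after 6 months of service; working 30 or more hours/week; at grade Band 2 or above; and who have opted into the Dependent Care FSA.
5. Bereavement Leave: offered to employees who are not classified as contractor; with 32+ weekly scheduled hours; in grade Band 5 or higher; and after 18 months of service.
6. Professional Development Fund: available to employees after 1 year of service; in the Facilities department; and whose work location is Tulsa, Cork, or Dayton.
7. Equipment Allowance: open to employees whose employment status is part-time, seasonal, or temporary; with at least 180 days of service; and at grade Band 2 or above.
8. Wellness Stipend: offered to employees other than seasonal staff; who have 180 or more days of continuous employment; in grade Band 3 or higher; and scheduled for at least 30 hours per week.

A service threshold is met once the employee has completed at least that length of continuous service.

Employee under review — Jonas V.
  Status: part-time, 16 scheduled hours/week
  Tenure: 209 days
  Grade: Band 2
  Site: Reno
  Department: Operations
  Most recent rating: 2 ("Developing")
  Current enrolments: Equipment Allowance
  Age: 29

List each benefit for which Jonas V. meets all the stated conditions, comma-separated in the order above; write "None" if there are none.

Stock Purchase Plan — status part-time ✗ (requires full-time, seasonal, or temporary) → not eligible.
Dependent Care FSA — service 209 days ≥ 180 days ✓; grade Band 2 < Band 5 ✗ → not eligible.
Phone Allowance — status part-time ✓; service 209 days ≥ 1 month (≈30 days) ✓; 16 hrs/wk < 30 ✗ → not eligible.
Vision Plan — service 209 days ≥ 6 months (≈180 days) ✓; 16 hrs/wk < 30 ✗ → not eligible.
Bereavement Leave — status part-time ✓ (not excluded); 16 hrs/wk < 32 ✗ → not eligible.
Professional Development Fund — service 209 days < 1 year (≈365 days) ✗ → not eligible.
Equipment Allowance — status part-time ✓; service 209 days ≥ 180 days ✓; grade Band 2 ≥ Band 2 ✓ → eligible.
Wellness Stipend — status part-time ✓ (not excluded); service 209 days ≥ 180 days ✓; grade Band 2 < Band 3 ✗ → not eligible.

Equipment Allowance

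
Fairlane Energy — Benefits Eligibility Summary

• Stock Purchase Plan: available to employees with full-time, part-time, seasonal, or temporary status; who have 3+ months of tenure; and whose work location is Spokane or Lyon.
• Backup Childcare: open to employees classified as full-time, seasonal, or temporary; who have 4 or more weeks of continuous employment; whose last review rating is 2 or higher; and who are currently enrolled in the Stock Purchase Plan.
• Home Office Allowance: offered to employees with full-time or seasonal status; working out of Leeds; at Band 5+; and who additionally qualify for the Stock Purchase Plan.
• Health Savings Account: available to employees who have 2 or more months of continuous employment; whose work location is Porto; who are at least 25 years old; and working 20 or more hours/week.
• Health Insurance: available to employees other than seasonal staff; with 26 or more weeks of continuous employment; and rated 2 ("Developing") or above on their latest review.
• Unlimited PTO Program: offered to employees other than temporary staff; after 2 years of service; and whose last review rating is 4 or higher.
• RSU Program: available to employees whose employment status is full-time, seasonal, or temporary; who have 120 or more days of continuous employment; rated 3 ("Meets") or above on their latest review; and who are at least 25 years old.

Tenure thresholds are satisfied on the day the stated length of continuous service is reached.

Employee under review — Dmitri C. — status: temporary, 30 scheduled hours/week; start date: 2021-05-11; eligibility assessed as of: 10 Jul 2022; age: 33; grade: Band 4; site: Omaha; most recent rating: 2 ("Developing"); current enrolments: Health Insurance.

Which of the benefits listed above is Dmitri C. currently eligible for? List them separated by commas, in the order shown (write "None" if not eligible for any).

Service from 2021-05-11 to 10 Jul 2022: 425 days.
Stock Purchase Plan — status temporary ✓; service 425 days ≥ 3 months (≈90 days) ✓; site Omaha ✗ (not Spokane or Lyon) → not eligible.
Backup Childcare — status temporary ✓; service 425 days ≥ 4 weeks (≈28 days) ✓; rating 2 ≥ 2 ✓; not enrolled in Stock Purchase Plan ✗ → not eligible.
Home Office Allowance — status temporary ✗ (requires full-time or seasonal) → not eligible.
Health Savings Account — service 425 days ≥ 2 months (≈60 days) ✓; site Omaha ✗ (not Porto) → not eligible.
Health Insurance — status temporary ✓ (not excluded); service 425 days ≥ 26 weeks (≈182 days) ✓; rating 2 ≥ 2 ✓ → eligible.
Unlimited PTO Program — status temporary ✗ (excluded) → not eligible.
RSU Program — status temporary ✓; service 425 days ≥ 120 days ✓; rating 2 < 3 ✗ → not eligible.

Health Insurance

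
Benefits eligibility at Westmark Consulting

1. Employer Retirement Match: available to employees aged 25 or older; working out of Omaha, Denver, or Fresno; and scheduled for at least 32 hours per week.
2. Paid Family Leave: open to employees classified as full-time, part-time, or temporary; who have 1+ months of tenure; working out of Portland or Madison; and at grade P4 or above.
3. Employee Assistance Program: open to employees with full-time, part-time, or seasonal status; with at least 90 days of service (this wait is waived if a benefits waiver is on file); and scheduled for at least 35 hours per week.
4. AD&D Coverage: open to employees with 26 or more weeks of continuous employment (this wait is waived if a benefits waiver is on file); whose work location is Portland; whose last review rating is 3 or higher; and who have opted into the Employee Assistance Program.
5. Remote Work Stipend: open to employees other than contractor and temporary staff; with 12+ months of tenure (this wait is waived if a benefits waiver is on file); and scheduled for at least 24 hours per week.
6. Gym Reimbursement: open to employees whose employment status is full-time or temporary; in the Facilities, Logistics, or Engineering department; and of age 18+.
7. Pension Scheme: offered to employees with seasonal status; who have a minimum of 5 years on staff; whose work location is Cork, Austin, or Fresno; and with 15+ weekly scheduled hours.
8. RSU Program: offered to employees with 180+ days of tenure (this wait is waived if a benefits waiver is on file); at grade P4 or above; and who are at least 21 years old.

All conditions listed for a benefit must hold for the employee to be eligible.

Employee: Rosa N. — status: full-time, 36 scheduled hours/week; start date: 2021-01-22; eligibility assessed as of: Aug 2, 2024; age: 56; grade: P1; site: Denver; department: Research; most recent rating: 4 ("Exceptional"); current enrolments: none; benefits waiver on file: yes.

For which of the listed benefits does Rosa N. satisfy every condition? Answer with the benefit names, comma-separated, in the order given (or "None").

Employer Retirement Match, Employee Assistance Program, Remote Work Stipend

Service from 2021-01-22 to Aug 2, 2024: 1288 days.
Employer Retirement Match — age 56 ≥ 25 ✓; site Denver ✓; 36 hrs/wk ≥ 32 ✓ → eligible.
Paid Family Leave — status full-time ✓; service 1288 days ≥ 1 month (≈30 days) ✓; site Denver ✗ (not Portland or Madison) → not eligible.
Employee Assistance Program — status full-time ✓; benefits waiver on file ✓; 36 hrs/wk ≥ 35 ✓ → eligible.
AD&D Coverage — benefits waiver on file ✓; site Denver ✗ (not Portland) → not eligible.
Remote Work Stipend — status full-time ✓ (not excluded); benefits waiver on file ✓; 36 hrs/wk ≥ 24 ✓ → eligible.
Gym Reimbursement — status full-time ✓; dept Research ✗ → not eligible.
Pension Scheme — status full-time ✗ (requires seasonal) → not eligible.
RSU Program — benefits waiver on file ✓; grade P1 < P4 ✗ → not eligible.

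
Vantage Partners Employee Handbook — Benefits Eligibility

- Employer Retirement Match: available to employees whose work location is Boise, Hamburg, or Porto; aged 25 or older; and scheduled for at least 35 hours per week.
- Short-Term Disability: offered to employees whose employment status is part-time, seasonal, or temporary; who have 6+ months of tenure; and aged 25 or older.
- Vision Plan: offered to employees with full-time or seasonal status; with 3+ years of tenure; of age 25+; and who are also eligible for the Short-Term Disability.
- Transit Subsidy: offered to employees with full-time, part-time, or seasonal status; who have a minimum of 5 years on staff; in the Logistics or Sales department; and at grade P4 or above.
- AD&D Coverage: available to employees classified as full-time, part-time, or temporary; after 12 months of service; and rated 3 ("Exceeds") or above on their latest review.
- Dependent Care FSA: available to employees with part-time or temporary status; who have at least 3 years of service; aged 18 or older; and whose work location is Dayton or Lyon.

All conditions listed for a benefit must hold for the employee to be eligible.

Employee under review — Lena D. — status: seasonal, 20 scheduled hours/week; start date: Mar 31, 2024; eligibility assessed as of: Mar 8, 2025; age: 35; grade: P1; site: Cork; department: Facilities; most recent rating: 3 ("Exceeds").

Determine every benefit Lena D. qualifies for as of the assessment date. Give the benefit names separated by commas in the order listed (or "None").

Short-Term Disability

Service from Mar 31, 2024 to Mar 8, 2025: 342 days.
Employer Retirement Match — site Cork ✗ (not Boise, Hamburg, or Porto) → not eligible.
Short-Term Disability — status seasonal ✓; service 342 days ≥ 6 months (≈180 days) ✓; age 35 ≥ 25 ✓ → eligible.
Vision Plan — status seasonal ✓; service 342 days < 3 years (≈1095 days) ✗ → not eligible.
Transit Subsidy — status seasonal ✓; service 342 days < 5 years (≈1825 days) ✗ → not eligible.
AD&D Coverage — status seasonal ✗ (requires full-time, part-time, or temporary) → not eligible.
Dependent Care FSA — status seasonal ✗ (requires part-time or temporary) → not eligible.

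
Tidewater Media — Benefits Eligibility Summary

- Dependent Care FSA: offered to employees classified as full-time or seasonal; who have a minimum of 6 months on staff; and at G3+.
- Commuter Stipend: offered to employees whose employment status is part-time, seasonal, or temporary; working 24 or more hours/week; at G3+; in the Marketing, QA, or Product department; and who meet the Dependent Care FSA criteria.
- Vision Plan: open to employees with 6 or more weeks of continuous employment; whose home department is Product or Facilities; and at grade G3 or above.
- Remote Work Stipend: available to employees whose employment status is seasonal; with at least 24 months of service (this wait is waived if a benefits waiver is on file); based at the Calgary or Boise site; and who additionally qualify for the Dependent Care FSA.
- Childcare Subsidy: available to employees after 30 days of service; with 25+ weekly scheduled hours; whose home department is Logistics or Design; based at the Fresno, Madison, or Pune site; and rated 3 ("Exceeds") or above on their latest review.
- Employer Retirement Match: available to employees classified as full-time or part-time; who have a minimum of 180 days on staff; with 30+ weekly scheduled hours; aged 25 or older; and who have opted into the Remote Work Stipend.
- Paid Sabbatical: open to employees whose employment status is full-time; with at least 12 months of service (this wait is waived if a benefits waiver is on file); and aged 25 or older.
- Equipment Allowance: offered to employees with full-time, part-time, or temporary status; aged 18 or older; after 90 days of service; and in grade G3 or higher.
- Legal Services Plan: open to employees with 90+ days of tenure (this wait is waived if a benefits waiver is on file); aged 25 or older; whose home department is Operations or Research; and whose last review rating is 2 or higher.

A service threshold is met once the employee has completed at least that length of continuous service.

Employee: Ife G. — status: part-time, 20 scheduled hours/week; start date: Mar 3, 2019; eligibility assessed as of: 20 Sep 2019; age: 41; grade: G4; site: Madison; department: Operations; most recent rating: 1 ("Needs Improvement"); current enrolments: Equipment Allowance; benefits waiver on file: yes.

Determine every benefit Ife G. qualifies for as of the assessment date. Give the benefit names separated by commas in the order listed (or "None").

Service from Mar 3, 2019 to 20 Sep 2019: 201 days.
Dependent Care FSA — status part-time ✗ (requires full-time or seasonal) → not eligible.
Commuter Stipend — status part-time ✓; 20 hrs/wk < 24 ✗ → not eligible.
Vision Plan — service 201 days ≥ 6 weeks (≈42 days) ✓; dept Operations ✗ → not eligible.
Remote Work Stipend — status part-time ✗ (requires seasonal) → not eligible.
Childcare Subsidy — service 201 days ≥ 30 days ✓; 20 hrs/wk < 25 ✗ → not eligible.
Employer Retirement Match — status part-time ✓; service 201 days ≥ 180 days ✓; 20 hrs/wk < 30 ✗ → not eligible.
Paid Sabbatical — status part-time ✗ (requires full-time) → not eligible.
Equipment Allowance — status part-time ✓; age 41 ≥ 18 ✓; service 201 days ≥ 90 days ✓; grade G4 ≥ G3 ✓ → eligible.
Legal Services Plan — benefits waiver on file ✓; age 41 ≥ 25 ✓; dept Operations ✓; rating 1 < 2 ✗ → not eligible.

Equipment Allowance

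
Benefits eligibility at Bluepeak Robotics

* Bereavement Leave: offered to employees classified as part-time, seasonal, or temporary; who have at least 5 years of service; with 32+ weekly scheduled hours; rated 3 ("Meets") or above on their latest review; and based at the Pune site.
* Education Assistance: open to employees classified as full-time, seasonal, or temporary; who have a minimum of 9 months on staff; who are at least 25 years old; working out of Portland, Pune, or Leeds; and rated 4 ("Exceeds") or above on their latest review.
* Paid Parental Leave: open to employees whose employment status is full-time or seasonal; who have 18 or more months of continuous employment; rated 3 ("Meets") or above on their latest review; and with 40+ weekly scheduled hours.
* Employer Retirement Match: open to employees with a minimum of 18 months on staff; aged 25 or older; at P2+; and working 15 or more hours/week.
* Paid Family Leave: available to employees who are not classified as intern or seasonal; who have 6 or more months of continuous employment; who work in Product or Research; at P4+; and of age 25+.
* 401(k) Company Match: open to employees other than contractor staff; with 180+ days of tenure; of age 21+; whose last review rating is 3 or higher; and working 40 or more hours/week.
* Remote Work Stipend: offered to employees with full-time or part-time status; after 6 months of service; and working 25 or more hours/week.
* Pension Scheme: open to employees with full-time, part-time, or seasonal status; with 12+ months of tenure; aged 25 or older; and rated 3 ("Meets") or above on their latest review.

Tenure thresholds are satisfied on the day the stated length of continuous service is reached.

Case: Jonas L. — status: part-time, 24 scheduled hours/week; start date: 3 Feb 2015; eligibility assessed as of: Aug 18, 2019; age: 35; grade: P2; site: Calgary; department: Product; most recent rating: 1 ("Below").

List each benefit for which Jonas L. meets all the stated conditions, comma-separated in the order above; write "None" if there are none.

Service from 3 Feb 2015 to Aug 18, 2019: 1657 days.
Bereavement Leave — status part-time ✓; service 1657 days < 5 years (≈1825 days) ✗ → not eligible.
Education Assistance — status part-time ✗ (requires full-time, seasonal, or temporary) → not eligible.
Paid Parental Leave — status part-time ✗ (requires full-time or seasonal) → not eligible.
Employer Retirement Match — service 1657 days ≥ 18 months (≈540 days) ✓; age 35 ≥ 25 ✓; grade P2 ≥ P2 ✓; 24 hrs/wk ≥ 15 ✓ → eligible.
Paid Family Leave — status part-time ✓ (not excluded); service 1657 days ≥ 6 months (≈180 days) ✓; dept Product ✓; grade P2 < P4 ✗ → not eligible.
401(k) Company Match — status part-time ✓ (not excluded); service 1657 days ≥ 180 days ✓; age 35 ≥ 21 ✓; rating 1 < 3 ✗ → not eligible.
Remote Work Stipend — status part-time ✓; service 1657 days ≥ 6 months (≈180 days) ✓; 24 hrs/wk < 25 ✗ → not eligible.
Pension Scheme — status part-time ✓; service 1657 days ≥ 12 months (≈360 days) ✓; age 35 ≥ 25 ✓; rating 1 < 3 ✗ → not eligible.

Employer Retirement Match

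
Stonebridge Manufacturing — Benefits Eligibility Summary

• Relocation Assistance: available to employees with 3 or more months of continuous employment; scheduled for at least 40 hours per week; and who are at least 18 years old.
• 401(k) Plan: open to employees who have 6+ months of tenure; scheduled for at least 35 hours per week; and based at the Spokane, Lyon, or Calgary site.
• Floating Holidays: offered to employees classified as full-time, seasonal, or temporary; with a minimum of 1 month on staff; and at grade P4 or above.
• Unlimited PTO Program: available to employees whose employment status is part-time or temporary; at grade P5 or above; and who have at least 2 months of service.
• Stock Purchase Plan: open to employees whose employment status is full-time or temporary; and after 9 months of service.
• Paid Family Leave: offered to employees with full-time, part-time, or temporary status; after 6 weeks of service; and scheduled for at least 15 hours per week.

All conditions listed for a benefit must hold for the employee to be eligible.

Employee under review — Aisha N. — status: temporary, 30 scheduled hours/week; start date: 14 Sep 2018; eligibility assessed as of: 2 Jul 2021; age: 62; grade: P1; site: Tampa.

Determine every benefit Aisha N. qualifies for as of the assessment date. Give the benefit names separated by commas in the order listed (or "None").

Service from 14 Sep 2018 to 2 Jul 2021: 1022 days.
Relocation Assistance — service 1022 days ≥ 3 months (≈90 days) ✓; 30 hrs/wk < 40 ✗ → not eligible.
401(k) Plan — service 1022 days ≥ 6 months (≈180 days) ✓; 30 hrs/wk < 35 ✗ → not eligible.
Floating Holidays — status temporary ✓; service 1022 days ≥ 1 month (≈30 days) ✓; grade P1 < P4 ✗ → not eligible.
Unlimited PTO Program — status temporary ✓; grade P1 < P5 ✗ → not eligible.
Stock Purchase Plan — status temporary ✓; service 1022 days ≥ 9 months (≈270 days) ✓ → eligible.
Paid Family Leave — status temporary ✓; service 1022 days ≥ 6 weeks (≈42 days) ✓; 30 hrs/wk ≥ 15 ✓ → eligible.

Stock Purchase Plan, Paid Family Leave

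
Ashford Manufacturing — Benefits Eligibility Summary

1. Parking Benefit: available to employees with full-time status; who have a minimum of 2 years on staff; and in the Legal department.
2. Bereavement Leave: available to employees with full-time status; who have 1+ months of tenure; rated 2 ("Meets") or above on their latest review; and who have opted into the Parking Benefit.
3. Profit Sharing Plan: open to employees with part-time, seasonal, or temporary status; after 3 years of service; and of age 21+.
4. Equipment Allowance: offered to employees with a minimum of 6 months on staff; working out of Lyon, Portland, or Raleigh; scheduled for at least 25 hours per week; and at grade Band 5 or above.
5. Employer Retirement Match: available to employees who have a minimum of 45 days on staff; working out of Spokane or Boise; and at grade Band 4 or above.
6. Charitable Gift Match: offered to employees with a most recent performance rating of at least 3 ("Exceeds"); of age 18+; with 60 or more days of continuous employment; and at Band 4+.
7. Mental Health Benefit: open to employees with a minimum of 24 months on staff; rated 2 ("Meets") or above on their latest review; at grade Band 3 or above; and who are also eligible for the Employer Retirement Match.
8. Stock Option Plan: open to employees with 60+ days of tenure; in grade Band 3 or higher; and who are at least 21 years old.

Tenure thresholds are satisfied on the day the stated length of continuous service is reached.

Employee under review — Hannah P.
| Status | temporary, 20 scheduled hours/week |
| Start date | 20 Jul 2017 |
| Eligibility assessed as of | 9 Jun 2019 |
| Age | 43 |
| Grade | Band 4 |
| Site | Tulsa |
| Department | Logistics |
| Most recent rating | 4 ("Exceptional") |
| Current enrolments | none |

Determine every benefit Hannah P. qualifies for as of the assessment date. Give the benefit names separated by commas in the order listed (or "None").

Charitable Gift Match, Stock Option Plan

Service from 20 Jul 2017 to 9 Jun 2019: 689 days.
Parking Benefit — status temporary ✗ (requires full-time) → not eligible.
Bereavement Leave — status temporary ✗ (requires full-time) → not eligible.
Profit Sharing Plan — status temporary ✓; service 689 days < 3 years (≈1095 days) ✗ → not eligible.
Equipment Allowance — service 689 days ≥ 6 months (≈180 days) ✓; site Tulsa ✗ (not Lyon, Portland, or Raleigh) → not eligible.
Employer Retirement Match — service 689 days ≥ 45 days ✓; site Tulsa ✗ (not Spokane or Boise) → not eligible.
Charitable Gift Match — rating 4 ≥ 3 ✓; age 43 ≥ 18 ✓; service 689 days ≥ 60 days ✓; grade Band 4 ≥ Band 4 ✓ → eligible.
Mental Health Benefit — service 689 days < 24 months (≈720 days) ✗ → not eligible.
Stock Option Plan — service 689 days ≥ 60 days ✓; grade Band 4 ≥ Band 3 ✓; age 43 ≥ 21 ✓ → eligible.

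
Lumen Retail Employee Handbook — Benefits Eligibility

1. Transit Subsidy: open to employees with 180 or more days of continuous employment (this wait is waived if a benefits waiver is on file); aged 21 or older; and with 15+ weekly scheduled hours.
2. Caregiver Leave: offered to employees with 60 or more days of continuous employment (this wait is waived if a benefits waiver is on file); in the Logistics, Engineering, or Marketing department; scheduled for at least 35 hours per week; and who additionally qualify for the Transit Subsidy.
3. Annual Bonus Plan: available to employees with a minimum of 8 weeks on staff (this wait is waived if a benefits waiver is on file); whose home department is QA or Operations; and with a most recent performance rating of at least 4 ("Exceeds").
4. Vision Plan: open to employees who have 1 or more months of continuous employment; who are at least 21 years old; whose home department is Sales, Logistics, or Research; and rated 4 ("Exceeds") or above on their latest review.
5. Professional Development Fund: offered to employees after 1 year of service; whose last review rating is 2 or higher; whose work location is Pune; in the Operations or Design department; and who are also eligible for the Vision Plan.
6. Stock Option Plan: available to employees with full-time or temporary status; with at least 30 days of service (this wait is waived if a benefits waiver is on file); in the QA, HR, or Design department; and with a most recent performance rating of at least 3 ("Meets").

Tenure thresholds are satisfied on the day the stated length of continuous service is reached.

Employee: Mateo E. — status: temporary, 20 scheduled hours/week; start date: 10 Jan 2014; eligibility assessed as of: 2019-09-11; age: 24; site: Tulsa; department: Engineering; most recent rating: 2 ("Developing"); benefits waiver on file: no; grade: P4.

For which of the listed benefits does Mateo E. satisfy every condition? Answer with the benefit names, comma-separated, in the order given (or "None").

Service from 10 Jan 2014 to 2019-09-11: 2070 days.
Transit Subsidy — no waiver, service 2070 days ≥ 180 days ✓; age 24 ≥ 21 ✓; 20 hrs/wk ≥ 15 ✓ → eligible.
Caregiver Leave — no waiver, service 2070 days ≥ 60 days ✓; dept Engineering ✓; 20 hrs/wk < 35 ✗ → not eligible.
Annual Bonus Plan — no waiver, service 2070 days ≥ 8 weeks (≈56 days) ✓; dept Engineering ✗ → not eligible.
Vision Plan — service 2070 days ≥ 1 month (≈30 days) ✓; age 24 ≥ 21 ✓; dept Engineering ✗ → not eligible.
Professional Development Fund — service 2070 days ≥ 1 year (≈365 days) ✓; rating 2 ≥ 2 ✓; site Tulsa ✗ (not Pune) → not eligible.
Stock Option Plan — status temporary ✓; no waiver, service 2070 days ≥ 30 days ✓; dept Engineering ✗ → not eligible.

Transit Subsidy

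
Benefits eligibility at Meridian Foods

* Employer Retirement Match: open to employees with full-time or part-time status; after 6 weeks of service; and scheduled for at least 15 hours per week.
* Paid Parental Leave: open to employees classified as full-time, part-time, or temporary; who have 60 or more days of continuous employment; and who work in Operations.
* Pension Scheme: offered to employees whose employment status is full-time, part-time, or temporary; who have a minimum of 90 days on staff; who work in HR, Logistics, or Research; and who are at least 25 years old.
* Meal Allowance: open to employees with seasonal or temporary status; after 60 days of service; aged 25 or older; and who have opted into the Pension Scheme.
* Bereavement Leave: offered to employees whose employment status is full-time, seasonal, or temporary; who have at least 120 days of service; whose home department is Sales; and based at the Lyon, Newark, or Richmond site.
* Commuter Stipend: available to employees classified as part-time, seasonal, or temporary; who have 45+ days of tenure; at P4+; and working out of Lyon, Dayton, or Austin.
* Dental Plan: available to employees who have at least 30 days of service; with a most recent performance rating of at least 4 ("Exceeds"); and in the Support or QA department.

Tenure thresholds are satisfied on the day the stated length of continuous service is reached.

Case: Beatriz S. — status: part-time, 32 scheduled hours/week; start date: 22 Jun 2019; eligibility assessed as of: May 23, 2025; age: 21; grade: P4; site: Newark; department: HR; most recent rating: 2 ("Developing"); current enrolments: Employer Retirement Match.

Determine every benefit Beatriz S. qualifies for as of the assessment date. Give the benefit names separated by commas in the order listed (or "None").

Service from 22 Jun 2019 to May 23, 2025: 2162 days.
Employer Retirement Match — status part-time ✓; service 2162 days ≥ 6 weeks (≈42 days) ✓; 32 hrs/wk ≥ 15 ✓ → eligible.
Paid Parental Leave — status part-time ✓; service 2162 days ≥ 60 days ✓; dept HR ✗ → not eligible.
Pension Scheme — status part-time ✓; service 2162 days ≥ 90 days ✓; dept HR ✓; age 21 < 25 ✗ → not eligible.
Meal Allowance — status part-time ✗ (requires seasonal or temporary) → not eligible.
Bereavement Leave — status part-time ✗ (requires full-time, seasonal, or temporary) → not eligible.
Commuter Stipend — status part-time ✓; service 2162 days ≥ 45 days ✓; grade P4 ≥ P4 ✓; site Newark ✗ (not Lyon, Dayton, or Austin) → not eligible.
Dental Plan — service 2162 days ≥ 30 days ✓; rating 2 < 4 ✗ → not eligible.

Employer Retirement Match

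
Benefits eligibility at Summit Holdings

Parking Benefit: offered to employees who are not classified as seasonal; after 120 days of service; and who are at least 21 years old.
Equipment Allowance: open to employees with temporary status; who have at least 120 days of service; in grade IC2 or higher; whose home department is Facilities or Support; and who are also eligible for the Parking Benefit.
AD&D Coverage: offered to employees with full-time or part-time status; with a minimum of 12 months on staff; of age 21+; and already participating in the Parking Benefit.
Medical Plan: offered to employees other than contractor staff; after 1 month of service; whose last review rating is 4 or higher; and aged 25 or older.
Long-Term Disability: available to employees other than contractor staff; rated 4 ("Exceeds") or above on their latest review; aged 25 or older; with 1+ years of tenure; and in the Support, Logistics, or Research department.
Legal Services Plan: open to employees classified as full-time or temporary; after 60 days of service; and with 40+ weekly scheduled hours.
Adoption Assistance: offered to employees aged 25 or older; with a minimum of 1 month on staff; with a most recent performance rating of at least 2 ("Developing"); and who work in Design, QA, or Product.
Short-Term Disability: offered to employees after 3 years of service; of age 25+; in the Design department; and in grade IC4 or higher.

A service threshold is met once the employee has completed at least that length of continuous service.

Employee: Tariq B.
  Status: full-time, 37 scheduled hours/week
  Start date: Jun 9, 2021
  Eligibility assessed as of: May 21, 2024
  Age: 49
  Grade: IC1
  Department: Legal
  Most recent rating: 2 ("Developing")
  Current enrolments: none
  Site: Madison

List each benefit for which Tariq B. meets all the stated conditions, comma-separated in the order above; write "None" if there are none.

Service from Jun 9, 2021 to May 21, 2024: 1077 days.
Parking Benefit — status full-time ✓ (not excluded); service 1077 days ≥ 120 days ✓; age 49 ≥ 21 ✓ → eligible.
Equipment Allowance — status full-time ✗ (requires temporary) → not eligible.
AD&D Coverage — status full-time ✓; service 1077 days ≥ 12 months (≈360 days) ✓; age 49 ≥ 21 ✓; not enrolled in Parking Benefit ✗ → not eligible.
Medical Plan — status full-time ✓ (not excluded); service 1077 days ≥ 1 month (≈30 days) ✓; rating 2 < 4 ✗ → not eligible.
Long-Term Disability — status full-time ✓ (not excluded); rating 2 < 4 ✗ → not eligible.
Legal Services Plan — status full-time ✓; service 1077 days ≥ 60 days ✓; 37 hrs/wk < 40 ✗ → not eligible.
Adoption Assistance — age 49 ≥ 25 ✓; service 1077 days ≥ 1 month (≈30 days) ✓; rating 2 ≥ 2 ✓; dept Legal ✗ → not eligible.
Short-Term Disability — service 1077 days < 3 years (≈1095 days) ✗ → not eligible.

Parking Benefit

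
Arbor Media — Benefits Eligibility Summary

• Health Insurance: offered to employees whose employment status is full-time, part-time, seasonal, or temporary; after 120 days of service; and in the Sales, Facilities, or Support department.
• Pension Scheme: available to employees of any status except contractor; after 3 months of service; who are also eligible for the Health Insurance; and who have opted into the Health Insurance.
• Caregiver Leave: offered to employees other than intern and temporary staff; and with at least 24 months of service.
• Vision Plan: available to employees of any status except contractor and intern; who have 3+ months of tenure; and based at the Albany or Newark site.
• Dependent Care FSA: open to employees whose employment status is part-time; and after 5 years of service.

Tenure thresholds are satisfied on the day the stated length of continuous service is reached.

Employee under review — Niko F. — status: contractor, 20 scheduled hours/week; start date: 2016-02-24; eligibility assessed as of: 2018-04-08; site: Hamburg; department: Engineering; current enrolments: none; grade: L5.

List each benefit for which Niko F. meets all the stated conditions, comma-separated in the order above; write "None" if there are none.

Caregiver Leave

Service from 2016-02-24 to 2018-04-08: 774 days.
Health Insurance — status contractor ✗ (requires full-time, part-time, seasonal, or temporary) → not eligible.
Pension Scheme — status contractor ✗ (excluded) → not eligible.
Caregiver Leave — status contractor ✓ (not excluded); service 774 days ≥ 24 months (≈720 days) ✓ → eligible.
Vision Plan — status contractor ✗ (excluded) → not eligible.
Dependent Care FSA — status contractor ✗ (requires part-time) → not eligible.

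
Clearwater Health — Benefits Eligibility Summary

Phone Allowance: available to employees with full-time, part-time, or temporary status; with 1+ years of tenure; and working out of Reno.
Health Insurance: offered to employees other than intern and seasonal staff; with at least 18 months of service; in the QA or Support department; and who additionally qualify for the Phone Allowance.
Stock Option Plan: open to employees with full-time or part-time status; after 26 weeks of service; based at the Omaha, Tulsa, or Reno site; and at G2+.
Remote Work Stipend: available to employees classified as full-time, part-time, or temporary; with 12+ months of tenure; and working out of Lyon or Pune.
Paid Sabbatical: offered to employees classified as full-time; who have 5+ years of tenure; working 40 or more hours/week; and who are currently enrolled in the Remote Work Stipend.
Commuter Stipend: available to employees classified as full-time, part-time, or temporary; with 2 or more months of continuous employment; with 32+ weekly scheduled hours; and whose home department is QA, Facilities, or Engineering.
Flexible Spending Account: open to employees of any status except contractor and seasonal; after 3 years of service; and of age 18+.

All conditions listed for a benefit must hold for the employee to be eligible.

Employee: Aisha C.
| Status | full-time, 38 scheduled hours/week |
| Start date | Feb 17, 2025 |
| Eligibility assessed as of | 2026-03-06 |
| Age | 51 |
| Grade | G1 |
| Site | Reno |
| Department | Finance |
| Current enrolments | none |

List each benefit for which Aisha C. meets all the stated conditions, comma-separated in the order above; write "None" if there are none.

Phone Allowance

Service from Feb 17, 2025 to 2026-03-06: 382 days.
Phone Allowance — status full-time ✓; service 382 days ≥ 1 year (≈365 days) ✓; site Reno ✓ → eligible.
Health Insurance — status full-time ✓ (not excluded); service 382 days < 18 months (≈540 days) ✗ → not eligible.
Stock Option Plan — status full-time ✓; service 382 days ≥ 26 weeks (≈182 days) ✓; site Reno ✓; grade G1 < G2 ✗ → not eligible.
Remote Work Stipend — status full-time ✓; service 382 days ≥ 12 months (≈360 days) ✓; site Reno ✗ (not Lyon or Pune) → not eligible.
Paid Sabbatical — status full-time ✓; service 382 days < 5 years (≈1825 days) ✗ → not eligible.
Commuter Stipend — status full-time ✓; service 382 days ≥ 2 months (≈60 days) ✓; 38 hrs/wk ≥ 32 ✓; dept Finance ✗ → not eligible.
Flexible Spending Account — status full-time ✓ (not excluded); service 382 days < 3 years (≈1095 days) ✗ → not eligible.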